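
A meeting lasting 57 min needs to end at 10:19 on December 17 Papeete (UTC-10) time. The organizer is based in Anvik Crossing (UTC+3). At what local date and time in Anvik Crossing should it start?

22:22 on December 17

Target end time in UTC: 10:19 + 10:00 = 20:19 on Dec 17.
Subtract 57 minutes → start 19:22 UTC on Dec 17.
Anvik Crossing is UTC+3:00: 19:22 + 3:00 = 22:22 on Dec 17.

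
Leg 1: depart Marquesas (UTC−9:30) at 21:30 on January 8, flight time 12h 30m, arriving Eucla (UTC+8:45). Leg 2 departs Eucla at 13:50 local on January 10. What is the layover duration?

9 hours 35 minutes

Convert departure to UTC: 21:30 + 9:30 = 07:00 UTC on Jan 9.
Add 12 hours 30 minutes flight time → 19:30 UTC.
Eucla is UTC+8:45, so local arrival = 19:30 + 8:45 = 04:15 on Jan 10.
Layover = 13:50 − 04:15 = 9 hours 35 minutes.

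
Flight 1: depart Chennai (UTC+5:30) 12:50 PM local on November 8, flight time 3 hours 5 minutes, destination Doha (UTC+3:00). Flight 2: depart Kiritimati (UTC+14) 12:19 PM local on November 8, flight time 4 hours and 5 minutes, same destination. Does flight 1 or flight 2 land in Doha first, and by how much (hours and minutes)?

Flight 1 in UTC: 12:50 PM − 5:30 = 7:20 AM on Nov 8.
+3 hours 5 minutes → arrive 10:25 AM UTC on Nov 8.
Flight 2 in UTC: 12:19 PM − 14:00 = 10:19 PM on Nov 7.
+4 hours and 5 minutes → arrive 2:24 AM UTC on Nov 8.
Flight 2 lands earlier by 8 hours 1 minute.

the second, by 8 hours 1 minute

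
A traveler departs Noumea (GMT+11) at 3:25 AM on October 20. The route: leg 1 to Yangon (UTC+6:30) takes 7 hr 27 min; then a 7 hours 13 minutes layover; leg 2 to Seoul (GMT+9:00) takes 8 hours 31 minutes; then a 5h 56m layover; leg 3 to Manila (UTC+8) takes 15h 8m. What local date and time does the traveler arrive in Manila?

8:40 PM on October 21

Convert departure to UTC: 3:25 AM − 11:00 = 4:25 PM UTC on Oct 19.
Add 7 hours and 27 minutes leg 1 → 11:52 PM UTC.
Add 7 hours and 13 minutes layover in Yangon → 7:05 AM UTC (Oct 20).
Add 8 hours and 31 minutes leg 2 → 3:36 PM UTC.
Add 5 hours 56 minutes layover in Seoul → 9:32 PM UTC.
Add 15 hours 8 minutes leg 3 → 12:40 PM UTC (Oct 21).
Manila is UTC+8:00, so local arrival = 12:40 PM + 8:00 = 8:40 PM on Oct 21.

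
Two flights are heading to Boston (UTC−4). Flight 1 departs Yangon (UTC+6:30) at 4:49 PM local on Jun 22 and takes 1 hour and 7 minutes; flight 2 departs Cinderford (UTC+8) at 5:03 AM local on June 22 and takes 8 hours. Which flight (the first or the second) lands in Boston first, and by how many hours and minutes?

Flight 1 in UTC: 4:49 PM − 6:30 = 10:19 AM on Jun 22.
+1 hour 7 minutes → arrive 11:26 AM UTC on Jun 22.
Flight 2 in UTC: 5:03 AM − 8:00 = 9:03 PM on Jun 21.
+8 hours → arrive 5:03 AM UTC on Jun 22.
Flight 2 lands earlier by 6 hours 23 minutes.

the second, by 6 hours 23 minutes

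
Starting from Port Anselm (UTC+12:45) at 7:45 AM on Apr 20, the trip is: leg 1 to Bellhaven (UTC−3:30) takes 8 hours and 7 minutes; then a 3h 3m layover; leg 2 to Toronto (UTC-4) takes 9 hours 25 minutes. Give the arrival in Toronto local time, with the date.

Convert departure to UTC: 7:45 AM − 12:45 = 7:00 PM UTC on Apr 19.
Add 8 hours and 7 minutes leg 1 → 3:07 AM UTC (Apr 20).
Add 3 hours and 3 minutes layover in Bellhaven → 6:10 AM UTC.
Add 9 hours 25 minutes leg 2 → 3:35 PM UTC.
Toronto is UTC−4:00, so local arrival = 3:35 PM − 4:00 = 11:35 AM on Apr 20.

11:35 AM on Apr 20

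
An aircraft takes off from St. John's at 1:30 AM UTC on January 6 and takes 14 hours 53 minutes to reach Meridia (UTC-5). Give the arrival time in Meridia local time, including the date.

11:23 AM on January 6

Departure is given in UTC: 1:30 AM on Jan 6.
Add 14 hours 53 minutes → 4:23 PM UTC.
Meridia is UTC−5:00: 4:23 PM − 5:00 = 11:23 AM on Jan 6.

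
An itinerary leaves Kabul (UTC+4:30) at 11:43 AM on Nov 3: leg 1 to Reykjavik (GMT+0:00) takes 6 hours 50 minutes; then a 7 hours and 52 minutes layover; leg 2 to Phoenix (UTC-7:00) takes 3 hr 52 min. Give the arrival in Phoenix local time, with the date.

Convert departure to UTC: 11:43 AM − 4:30 = 7:13 AM UTC on Nov 3.
Add 6 hours and 50 minutes leg 1 → 2:03 PM UTC.
Add 7 hours and 52 minutes layover in Reykjavik → 9:55 PM UTC.
Add 3 hours and 52 minutes leg 2 → 1:47 AM UTC (Nov 4).
Phoenix is UTC−7:00, so local arrival = 1:47 AM − 7:00 = 6:47 PM on Nov 3.

6:47 PM on Nov 3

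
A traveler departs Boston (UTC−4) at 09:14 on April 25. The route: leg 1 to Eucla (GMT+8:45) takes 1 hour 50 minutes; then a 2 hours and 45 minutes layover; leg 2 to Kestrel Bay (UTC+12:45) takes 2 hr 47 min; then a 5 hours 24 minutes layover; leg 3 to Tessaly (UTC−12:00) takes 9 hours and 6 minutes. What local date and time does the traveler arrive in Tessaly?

23:06 on April 25

Convert departure to UTC: 09:14 + 4:00 = 13:14 UTC on Apr 25.
Add 1 hour and 50 minutes leg 1 → 15:04 UTC.
Add 2 hours 45 minutes layover in Eucla → 17:49 UTC.
Add 2 hours and 47 minutes leg 2 → 20:36 UTC.
Add 5 hours 24 minutes layover in Kestrel Bay → 02:00 UTC (Apr 26).
Add 9 hours 6 minutes leg 3 → 11:06 UTC.
Tessaly is UTC−12:00, so local arrival = 11:06 − 12:00 = 23:06 on Apr 25.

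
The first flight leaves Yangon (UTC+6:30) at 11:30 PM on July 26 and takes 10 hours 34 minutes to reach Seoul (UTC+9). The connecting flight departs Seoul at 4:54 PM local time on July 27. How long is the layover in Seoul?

4 hours 20 minutes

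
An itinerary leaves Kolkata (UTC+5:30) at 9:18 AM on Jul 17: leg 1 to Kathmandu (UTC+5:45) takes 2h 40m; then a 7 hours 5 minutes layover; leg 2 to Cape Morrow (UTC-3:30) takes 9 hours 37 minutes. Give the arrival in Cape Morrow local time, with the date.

Convert departure to UTC: 9:18 AM − 5:30 = 3:48 AM UTC on Jul 17.
Add 2 hours and 40 minutes leg 1 → 6:28 AM UTC.
Add 7 hours 5 minutes layover in Kathmandu → 1:33 PM UTC.
Add 9 hours 37 minutes leg 2 → 11:10 PM UTC.
Cape Morrow is UTC−3:30, so local arrival = 11:10 PM − 3:30 = 7:40 PM on Jul 17.

7:40 PM on Jul 17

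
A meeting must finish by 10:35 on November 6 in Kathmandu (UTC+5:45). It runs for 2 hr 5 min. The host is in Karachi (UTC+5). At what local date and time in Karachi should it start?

07:45 on Nov 6

Target end time in UTC: 10:35 − 5:45 = 04:50 on Nov 6.
Subtract 2 hours and 5 minutes → start 02:45 UTC on Nov 6.
Karachi is UTC+5:00: 02:45 + 5:00 = 07:45 on Nov 6.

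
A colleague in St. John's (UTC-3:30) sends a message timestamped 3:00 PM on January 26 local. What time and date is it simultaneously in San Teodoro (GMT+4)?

10:30 PM on Jan 26

San Teodoro is 7:30 ahead of St. John's.
Shift by the zone difference: 3:00 PM + 7:30 = 10:30 PM on Jan 26 in San Teodoro.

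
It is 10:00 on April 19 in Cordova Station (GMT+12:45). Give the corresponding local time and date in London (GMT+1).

22:15 on April 18

In UTC: 10:00 − 12:45 = 21:15 on Apr 18.
London is UTC+1:00: 21:15 + 1:00 = 22:15 on Apr 18.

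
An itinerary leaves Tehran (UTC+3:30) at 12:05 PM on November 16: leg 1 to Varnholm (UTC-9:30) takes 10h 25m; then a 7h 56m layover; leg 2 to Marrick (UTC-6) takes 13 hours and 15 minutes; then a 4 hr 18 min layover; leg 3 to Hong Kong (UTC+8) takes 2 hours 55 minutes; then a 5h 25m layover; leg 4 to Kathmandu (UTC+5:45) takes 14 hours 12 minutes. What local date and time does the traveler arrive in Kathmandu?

Convert departure to UTC: 12:05 PM − 3:30 = 8:35 AM UTC on Nov 16.
Add 10 hours 25 minutes leg 1 → 7:00 PM UTC.
Add 7 hours and 56 minutes layover in Varnholm → 2:56 AM UTC (Nov 17).
Add 13 hours 15 minutes leg 2 → 4:11 PM UTC.
Add 4 hours and 18 minutes layover in Marrick → 8:29 PM UTC.
Add 2 hours and 55 minutes leg 3 → 11:24 PM UTC.
Add 5 hours 25 minutes layover in Hong Kong → 4:49 AM UTC (Nov 18).
Add 14 hours and 12 minutes leg 4 → 7:01 PM UTC.
Kathmandu is UTC+5:45, so local arrival = 7:01 PM + 5:45 = 12:46 AM on Nov 19.

12:46 AM on Nov 19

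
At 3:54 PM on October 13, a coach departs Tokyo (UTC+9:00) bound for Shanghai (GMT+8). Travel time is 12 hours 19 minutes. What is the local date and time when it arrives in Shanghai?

Shanghai is 1:00 behind Tokyo.
After 12 hours 19 minutes it is 4:13 AM (Oct 14) in Tokyo.
Shift by the zone difference: 4:13 AM − 1:00 = 3:13 AM on Oct 14 in Shanghai.

3:13 AM on Oct 14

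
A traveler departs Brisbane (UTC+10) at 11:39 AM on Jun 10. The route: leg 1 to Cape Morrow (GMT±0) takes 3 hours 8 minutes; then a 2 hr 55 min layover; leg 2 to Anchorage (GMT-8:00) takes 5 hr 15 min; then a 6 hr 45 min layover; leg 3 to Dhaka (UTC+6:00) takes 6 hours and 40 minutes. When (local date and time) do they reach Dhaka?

Convert departure to UTC: 11:39 AM − 10:00 = 1:39 AM UTC on Jun 10.
Add 3 hours and 8 minutes leg 1 → 4:47 AM UTC.
Add 2 hours and 55 minutes layover in Cape Morrow → 7:42 AM UTC.
Add 5 hours 15 minutes leg 2 → 12:57 PM UTC.
Add 6 hours and 45 minutes layover in Anchorage → 7:42 PM UTC.
Add 6 hours 40 minutes leg 3 → 2:22 AM UTC (Jun 11).
Dhaka is UTC+6:00, so local arrival = 2:22 AM + 6:00 = 8:22 AM on Jun 11.

8:22 AM on June 11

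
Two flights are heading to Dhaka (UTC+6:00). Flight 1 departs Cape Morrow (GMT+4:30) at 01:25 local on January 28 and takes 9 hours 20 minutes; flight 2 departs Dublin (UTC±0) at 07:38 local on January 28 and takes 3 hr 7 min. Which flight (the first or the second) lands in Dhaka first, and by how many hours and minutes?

the first, by 4 hours 30 minutes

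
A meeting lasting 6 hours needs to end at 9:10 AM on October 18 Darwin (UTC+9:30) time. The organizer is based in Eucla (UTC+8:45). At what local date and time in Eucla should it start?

2:25 AM on October 18

Target end time in UTC: 9:10 AM − 9:30 = 11:40 PM on Oct 17.
Subtract 6 hours → start 5:40 PM UTC on Oct 17.
Eucla is UTC+8:45: 5:40 PM + 8:45 = 2:25 AM on Oct 18.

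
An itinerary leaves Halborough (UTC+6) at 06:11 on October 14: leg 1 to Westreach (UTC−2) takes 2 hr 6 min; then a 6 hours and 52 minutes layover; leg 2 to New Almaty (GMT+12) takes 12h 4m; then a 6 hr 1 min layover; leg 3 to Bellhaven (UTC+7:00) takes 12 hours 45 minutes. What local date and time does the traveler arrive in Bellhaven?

22:59 on Oct 15

Convert departure to UTC: 06:11 − 6:00 = 00:11 UTC on Oct 14.
Add 2 hours 6 minutes leg 1 → 02:17 UTC.
Add 6 hours and 52 minutes layover in Westreach → 09:09 UTC.
Add 12 hours and 4 minutes leg 2 → 21:13 UTC.
Add 6 hours and 1 minute layover in New Almaty → 03:14 UTC (Oct 15).
Add 12 hours 45 minutes leg 3 → 15:59 UTC.
Bellhaven is UTC+7:00, so local arrival = 15:59 + 7:00 = 22:59 on Oct 15.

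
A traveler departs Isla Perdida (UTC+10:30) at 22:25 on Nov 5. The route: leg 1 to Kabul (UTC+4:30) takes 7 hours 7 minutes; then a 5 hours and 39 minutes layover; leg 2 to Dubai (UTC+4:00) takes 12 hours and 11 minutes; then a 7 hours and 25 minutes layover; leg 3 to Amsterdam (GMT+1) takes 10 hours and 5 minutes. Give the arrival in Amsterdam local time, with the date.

07:22 on Nov 7

Convert departure to UTC: 22:25 − 10:30 = 11:55 UTC on Nov 5.
Add 7 hours 7 minutes leg 1 → 19:02 UTC.
Add 5 hours and 39 minutes layover in Kabul → 00:41 UTC (Nov 6).
Add 12 hours 11 minutes leg 2 → 12:52 UTC.
Add 7 hours 25 minutes layover in Dubai → 20:17 UTC.
Add 10 hours and 5 minutes leg 3 → 06:22 UTC (Nov 7).
Amsterdam is UTC+1:00, so local arrival = 06:22 + 1:00 = 07:22 on Nov 7.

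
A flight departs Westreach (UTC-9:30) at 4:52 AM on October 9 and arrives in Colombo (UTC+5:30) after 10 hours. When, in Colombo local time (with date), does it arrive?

5:52 AM on October 10

Convert departure to UTC: 4:52 AM + 9:30 = 2:22 PM UTC on Oct 9.
Add 10 hours travel time → 12:22 AM UTC (Oct 10).
Colombo is UTC+5:30, so local arrival = 12:22 AM + 5:30 = 5:52 AM on Oct 10.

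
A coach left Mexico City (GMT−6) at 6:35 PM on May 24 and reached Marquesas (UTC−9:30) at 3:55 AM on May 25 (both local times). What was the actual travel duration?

12 hours 50 minutes

Departure in UTC: 6:35 PM + 6:00 = 12:35 AM on May 25.
Arrival in UTC: 3:55 AM + 9:30 = 1:25 PM on May 25.
Elapsed = 1:25 PM − 12:35 AM = 12 hours 50 minutes.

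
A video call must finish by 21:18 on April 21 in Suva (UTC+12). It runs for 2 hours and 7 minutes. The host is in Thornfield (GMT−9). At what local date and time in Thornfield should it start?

Target end time in UTC: 21:18 − 12:00 = 09:18 on Apr 21.
Subtract 2 hours 7 minutes → start 07:11 UTC on Apr 21.
Thornfield is UTC−9:00: 07:11 − 9:00 = 22:11 on Apr 20.

22:11 on April 20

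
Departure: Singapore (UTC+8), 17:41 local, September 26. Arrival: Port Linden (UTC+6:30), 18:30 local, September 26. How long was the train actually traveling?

Departure in UTC: 17:41 − 8:00 = 09:41 on Sep 26.
Arrival in UTC: 18:30 − 6:30 = 12:00 on Sep 26.
Elapsed = 12:00 − 09:41 = 2 hours 19 minutes.

2 hours 19 minutes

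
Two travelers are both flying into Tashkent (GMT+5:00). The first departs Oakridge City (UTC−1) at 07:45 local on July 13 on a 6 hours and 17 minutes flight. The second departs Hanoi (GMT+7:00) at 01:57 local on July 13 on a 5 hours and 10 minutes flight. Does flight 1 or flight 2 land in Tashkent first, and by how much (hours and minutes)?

the second, by 14 hours 55 minutes

Flight 1 in UTC: 07:45 + 1:00 = 08:45 on Jul 13.
+6 hours 17 minutes → arrive 15:02 UTC on Jul 13.
Flight 2 in UTC: 01:57 − 7:00 = 18:57 on Jul 12.
+5 hours 10 minutes → arrive 00:07 UTC on Jul 13.
Flight 2 lands earlier by 14 hours 55 minutes.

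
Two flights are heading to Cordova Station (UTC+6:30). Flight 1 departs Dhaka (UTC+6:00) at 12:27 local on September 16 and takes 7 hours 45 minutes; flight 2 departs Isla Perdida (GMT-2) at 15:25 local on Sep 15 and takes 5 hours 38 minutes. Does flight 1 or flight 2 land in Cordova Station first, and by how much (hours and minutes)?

the second, by 15 hours 9 minutes

Flight 1 in UTC: 12:27 − 6:00 = 06:27 on Sep 16.
+7 hours 45 minutes → arrive 14:12 UTC on Sep 16.
Flight 2 in UTC: 15:25 + 2:00 = 17:25 on Sep 15.
+5 hours 38 minutes → arrive 23:03 UTC on Sep 15.
Flight 2 lands earlier by 15 hours 9 minutes.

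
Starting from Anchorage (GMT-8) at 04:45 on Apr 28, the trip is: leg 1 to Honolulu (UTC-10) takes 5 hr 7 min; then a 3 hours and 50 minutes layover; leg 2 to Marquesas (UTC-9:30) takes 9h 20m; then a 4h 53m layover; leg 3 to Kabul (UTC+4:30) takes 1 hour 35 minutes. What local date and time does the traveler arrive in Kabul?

Convert departure to UTC: 04:45 + 8:00 = 12:45 UTC on Apr 28.
Add 5 hours and 7 minutes leg 1 → 17:52 UTC.
Add 3 hours and 50 minutes layover in Honolulu → 21:42 UTC.
Add 9 hours 20 minutes leg 2 → 07:02 UTC (Apr 29).
Add 4 hours and 53 minutes layover in Marquesas → 11:55 UTC.
Add 1 hour and 35 minutes leg 3 → 13:30 UTC.
Kabul is UTC+4:30, so local arrival = 13:30 + 4:30 = 18:00 on Apr 29.

18:00 on April 29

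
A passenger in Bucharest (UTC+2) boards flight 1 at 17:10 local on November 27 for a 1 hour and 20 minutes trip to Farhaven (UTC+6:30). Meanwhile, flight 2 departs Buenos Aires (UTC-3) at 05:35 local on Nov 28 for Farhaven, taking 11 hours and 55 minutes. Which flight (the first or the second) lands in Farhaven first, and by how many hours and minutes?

the first, by 28 hours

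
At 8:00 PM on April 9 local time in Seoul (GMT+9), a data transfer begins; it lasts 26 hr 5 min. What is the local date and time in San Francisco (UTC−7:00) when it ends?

6:05 AM on Apr 10

Convert start to UTC: 8:00 PM − 9:00 = 11:00 AM UTC on Apr 9.
Add 26 hours 5 minutes duration → 1:05 PM UTC (Apr 10).
San Francisco is UTC−7:00, so local end time = 1:05 PM − 7:00 = 6:05 AM on Apr 10.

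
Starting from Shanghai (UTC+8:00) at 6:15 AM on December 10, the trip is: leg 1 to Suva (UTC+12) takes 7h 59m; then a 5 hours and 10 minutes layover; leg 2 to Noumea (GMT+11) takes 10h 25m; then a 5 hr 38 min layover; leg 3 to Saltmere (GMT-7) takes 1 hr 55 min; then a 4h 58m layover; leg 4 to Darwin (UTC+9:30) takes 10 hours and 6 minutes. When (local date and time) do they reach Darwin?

Convert departure to UTC: 6:15 AM − 8:00 = 10:15 PM UTC on Dec 9.
Add 7 hours and 59 minutes leg 1 → 6:14 AM UTC (Dec 10).
Add 5 hours 10 minutes layover in Suva → 11:24 AM UTC.
Add 10 hours 25 minutes leg 2 → 9:49 PM UTC.
Add 5 hours 38 minutes layover in Noumea → 3:27 AM UTC (Dec 11).
Add 1 hour and 55 minutes leg 3 → 5:22 AM UTC.
Add 4 hours and 58 minutes layover in Saltmere → 10:20 AM UTC.
Add 10 hours and 6 minutes leg 4 → 8:26 PM UTC.
Darwin is UTC+9:30, so local arrival = 8:26 PM + 9:30 = 5:56 AM on Dec 12.

5:56 AM on December 12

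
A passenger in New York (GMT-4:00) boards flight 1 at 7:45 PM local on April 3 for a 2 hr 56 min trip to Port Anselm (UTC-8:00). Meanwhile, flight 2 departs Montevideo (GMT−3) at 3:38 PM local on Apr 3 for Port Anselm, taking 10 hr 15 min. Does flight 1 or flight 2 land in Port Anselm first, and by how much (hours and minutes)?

Flight 1 in UTC: 7:45 PM + 4:00 = 11:45 PM on Apr 3.
+2 hours 56 minutes → arrive 2:41 AM UTC on Apr 4.
Flight 2 in UTC: 3:38 PM + 3:00 = 6:38 PM on Apr 3.
+10 hours 15 minutes → arrive 4:53 AM UTC on Apr 4.
Flight 1 lands earlier by 2 hours 12 minutes.

the first, by 2 hours 12 minutes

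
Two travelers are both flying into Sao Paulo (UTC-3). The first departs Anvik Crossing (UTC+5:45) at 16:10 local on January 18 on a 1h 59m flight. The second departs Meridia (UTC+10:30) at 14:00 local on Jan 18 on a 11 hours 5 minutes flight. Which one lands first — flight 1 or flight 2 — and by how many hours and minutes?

the first, by 2 hours 11 minutes

Flight 1 in UTC: 16:10 − 5:45 = 10:25 on Jan 18.
+1 hour and 59 minutes → arrive 12:24 UTC on Jan 18.
Flight 2 in UTC: 14:00 − 10:30 = 03:30 on Jan 18.
+11 hours 5 minutes → arrive 14:35 UTC on Jan 18.
Flight 1 lands earlier by 2 hours 11 minutes.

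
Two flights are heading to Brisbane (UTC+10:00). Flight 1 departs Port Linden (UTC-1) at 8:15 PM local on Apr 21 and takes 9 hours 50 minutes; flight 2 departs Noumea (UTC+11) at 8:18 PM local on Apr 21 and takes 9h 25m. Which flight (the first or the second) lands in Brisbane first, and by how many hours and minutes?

Flight 1 in UTC: 8:15 PM + 1:00 = 9:15 PM on Apr 21.
+9 hours and 50 minutes → arrive 7:05 AM UTC on Apr 22.
Flight 2 in UTC: 8:18 PM − 11:00 = 9:18 AM on Apr 21.
+9 hours 25 minutes → arrive 6:43 PM UTC on Apr 21.
Flight 2 lands earlier by 12 hours 22 minutes.

the second, by 12 hours 22 minutes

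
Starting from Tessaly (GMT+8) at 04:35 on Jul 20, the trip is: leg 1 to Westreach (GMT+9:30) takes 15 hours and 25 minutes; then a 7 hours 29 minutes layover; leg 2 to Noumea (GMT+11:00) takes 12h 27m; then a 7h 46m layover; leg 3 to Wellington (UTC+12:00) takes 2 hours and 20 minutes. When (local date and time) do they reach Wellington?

Convert departure to UTC: 04:35 − 8:00 = 20:35 UTC on Jul 19.
Add 15 hours and 25 minutes leg 1 → 12:00 UTC (Jul 20).
Add 7 hours 29 minutes layover in Westreach → 19:29 UTC.
Add 12 hours and 27 minutes leg 2 → 07:56 UTC (Jul 21).
Add 7 hours and 46 minutes layover in Noumea → 15:42 UTC.
Add 2 hours 20 minutes leg 3 → 18:02 UTC.
Wellington is UTC+12:00, so local arrival = 18:02 + 12:00 = 06:02 on Jul 22.

06:02 on Jul 22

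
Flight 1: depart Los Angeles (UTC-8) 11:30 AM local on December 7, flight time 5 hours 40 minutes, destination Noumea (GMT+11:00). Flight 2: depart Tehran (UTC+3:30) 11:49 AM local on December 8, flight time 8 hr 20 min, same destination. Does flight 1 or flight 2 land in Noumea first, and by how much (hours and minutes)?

Flight 1 in UTC: 11:30 AM + 8:00 = 7:30 PM on Dec 7.
+5 hours and 40 minutes → arrive 1:10 AM UTC on Dec 8.
Flight 2 in UTC: 11:49 AM − 3:30 = 8:19 AM on Dec 8.
+8 hours and 20 minutes → arrive 4:39 PM UTC on Dec 8.
Flight 1 lands earlier by 15 hours 29 minutes.

the first, by 15 hours 29 minutes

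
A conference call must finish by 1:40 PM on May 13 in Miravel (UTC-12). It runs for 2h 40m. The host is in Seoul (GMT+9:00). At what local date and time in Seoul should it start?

Target end time in UTC: 1:40 PM + 12:00 = 1:40 AM on May 14.
Subtract 2 hours 40 minutes → start 11:00 PM UTC on May 13.
Seoul is UTC+9:00: 11:00 PM + 9:00 = 8:00 AM on May 14.

8:00 AM on May 14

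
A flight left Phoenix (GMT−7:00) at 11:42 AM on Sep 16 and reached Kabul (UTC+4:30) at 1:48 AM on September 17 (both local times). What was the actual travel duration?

2 hours 36 minutes

Departure in UTC: 11:42 AM + 7:00 = 6:42 PM on Sep 16.
Arrival in UTC: 1:48 AM − 4:30 = 9:18 PM on Sep 16.
Elapsed = 9:18 PM − 6:42 PM = 2 hours 36 minutes.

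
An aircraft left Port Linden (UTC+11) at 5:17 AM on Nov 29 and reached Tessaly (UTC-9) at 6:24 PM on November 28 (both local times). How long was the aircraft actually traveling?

9 hours 7 minutes

Departure in UTC: 5:17 AM − 11:00 = 6:17 PM on Nov 28.
Arrival in UTC: 6:24 PM + 9:00 = 3:24 AM on Nov 29.
Elapsed = 3:24 AM − 6:17 PM (+1 day) = 9 hours 7 minutes.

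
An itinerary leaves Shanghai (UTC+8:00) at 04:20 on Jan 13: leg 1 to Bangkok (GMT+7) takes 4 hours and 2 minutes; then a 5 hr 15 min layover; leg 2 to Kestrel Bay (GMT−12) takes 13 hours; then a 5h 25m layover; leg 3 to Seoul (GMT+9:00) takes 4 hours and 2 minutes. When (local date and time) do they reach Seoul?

13:04 on January 14

Convert departure to UTC: 04:20 − 8:00 = 20:20 UTC on Jan 12.
Add 4 hours and 2 minutes leg 1 → 00:22 UTC (Jan 13).
Add 5 hours 15 minutes layover in Bangkok → 05:37 UTC.
Add 13 hours leg 2 → 18:37 UTC.
Add 5 hours and 25 minutes layover in Kestrel Bay → 00:02 UTC (Jan 14).
Add 4 hours 2 minutes leg 3 → 04:04 UTC.
Seoul is UTC+9:00, so local arrival = 04:04 + 9:00 = 13:04 on Jan 14.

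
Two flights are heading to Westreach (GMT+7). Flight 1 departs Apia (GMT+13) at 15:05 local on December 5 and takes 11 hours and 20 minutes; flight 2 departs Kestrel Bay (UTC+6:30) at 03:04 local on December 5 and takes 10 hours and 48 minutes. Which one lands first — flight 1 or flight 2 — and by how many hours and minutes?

Flight 1 in UTC: 15:05 − 13:00 = 02:05 on Dec 5.
+11 hours and 20 minutes → arrive 13:25 UTC on Dec 5.
Flight 2 in UTC: 03:04 − 6:30 = 20:34 on Dec 4.
+10 hours and 48 minutes → arrive 07:22 UTC on Dec 5.
Flight 2 lands earlier by 6 hours 3 minutes.

the second, by 6 hours 3 minutes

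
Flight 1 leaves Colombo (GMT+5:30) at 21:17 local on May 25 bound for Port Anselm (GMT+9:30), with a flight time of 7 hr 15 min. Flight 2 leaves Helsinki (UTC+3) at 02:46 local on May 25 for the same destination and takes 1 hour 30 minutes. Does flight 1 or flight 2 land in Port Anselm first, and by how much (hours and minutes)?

the second, by 21 hours 46 minutes

Flight 1 in UTC: 21:17 − 5:30 = 15:47 on May 25.
+7 hours 15 minutes → arrive 23:02 UTC on May 25.
Flight 2 in UTC: 02:46 − 3:00 = 23:46 on May 24.
+1 hour 30 minutes → arrive 01:16 UTC on May 25.
Flight 2 lands earlier by 21 hours 46 minutes.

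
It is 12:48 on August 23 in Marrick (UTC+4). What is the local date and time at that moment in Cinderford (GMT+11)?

19:48 on August 23

Cinderford is 7:00 ahead of Marrick.
Shift by the zone difference: 12:48 + 7:00 = 19:48 on Aug 23 in Cinderford.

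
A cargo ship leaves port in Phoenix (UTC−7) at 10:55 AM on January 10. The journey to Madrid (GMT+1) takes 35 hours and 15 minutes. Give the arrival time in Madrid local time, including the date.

6:10 AM on Jan 12

Convert departure to UTC: 10:55 AM + 7:00 = 5:55 PM UTC on Jan 10.
Add 35 hours and 15 minutes travel time → 5:10 AM UTC (Jan 12).
Madrid is UTC+1:00, so local arrival = 5:10 AM + 1:00 = 6:10 AM on Jan 12.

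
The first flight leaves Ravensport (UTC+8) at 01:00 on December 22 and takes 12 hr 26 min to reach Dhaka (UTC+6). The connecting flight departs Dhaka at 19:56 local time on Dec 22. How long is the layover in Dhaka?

Convert departure to UTC: 01:00 − 8:00 = 17:00 UTC on Dec 21.
Add 12 hours and 26 minutes flight time → 05:26 UTC (Dec 22).
Dhaka is UTC+6:00, so local arrival = 05:26 + 6:00 = 11:26 on Dec 22.
Layover = 19:56 − 11:26 = 8 hours 30 minutes.

8 hours 30 minutes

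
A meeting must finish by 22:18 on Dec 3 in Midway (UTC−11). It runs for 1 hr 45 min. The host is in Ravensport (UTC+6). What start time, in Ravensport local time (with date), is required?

Target end time in UTC: 22:18 + 11:00 = 09:18 on Dec 4.
Subtract 1 hour and 45 minutes → start 07:33 UTC on Dec 4.
Ravensport is UTC+6:00: 07:33 + 6:00 = 13:33 on Dec 4.

13:33 on Dec 4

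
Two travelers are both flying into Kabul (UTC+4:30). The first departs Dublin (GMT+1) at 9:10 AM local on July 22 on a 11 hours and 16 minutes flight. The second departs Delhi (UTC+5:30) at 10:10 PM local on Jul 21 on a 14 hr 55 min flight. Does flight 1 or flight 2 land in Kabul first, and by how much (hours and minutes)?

the second, by 11 hours 51 minutes

Flight 1 in UTC: 9:10 AM − 1:00 = 8:10 AM on Jul 22.
+11 hours 16 minutes → arrive 7:26 PM UTC on Jul 22.
Flight 2 in UTC: 10:10 PM − 5:30 = 4:40 PM on Jul 21.
+14 hours 55 minutes → arrive 7:35 AM UTC on Jul 22.
Flight 2 lands earlier by 11 hours 51 minutes.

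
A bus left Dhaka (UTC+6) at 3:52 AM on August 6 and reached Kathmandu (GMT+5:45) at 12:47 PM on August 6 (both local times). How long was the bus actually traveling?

9 hours 10 minutes

Departure in UTC: 3:52 AM − 6:00 = 9:52 PM on Aug 5.
Arrival in UTC: 12:47 PM − 5:45 = 7:02 AM on Aug 6.
Elapsed = 7:02 AM − 9:52 PM (+1 day) = 9 hours 10 minutes.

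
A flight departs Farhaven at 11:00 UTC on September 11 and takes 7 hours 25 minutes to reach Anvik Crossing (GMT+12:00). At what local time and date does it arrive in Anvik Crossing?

06:25 on September 12

Departure is given in UTC: 11:00 on Sep 11.
Add 7 hours 25 minutes → 18:25 UTC.
Anvik Crossing is UTC+12:00: 18:25 + 12:00 = 06:25 on Sep 12.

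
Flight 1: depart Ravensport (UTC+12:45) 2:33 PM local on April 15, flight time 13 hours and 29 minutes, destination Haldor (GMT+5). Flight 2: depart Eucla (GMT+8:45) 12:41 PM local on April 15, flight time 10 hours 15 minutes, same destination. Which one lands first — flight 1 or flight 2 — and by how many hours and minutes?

the second, by 1 hour 6 minutes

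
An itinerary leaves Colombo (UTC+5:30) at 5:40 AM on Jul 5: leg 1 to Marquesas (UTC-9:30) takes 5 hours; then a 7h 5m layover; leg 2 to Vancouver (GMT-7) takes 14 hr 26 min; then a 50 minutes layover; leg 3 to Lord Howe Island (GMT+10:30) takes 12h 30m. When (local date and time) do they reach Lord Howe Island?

Convert departure to UTC: 5:40 AM − 5:30 = 12:10 AM UTC on Jul 5.
Add 5 hours leg 1 → 5:10 AM UTC.
Add 7 hours 5 minutes layover in Marquesas → 12:15 PM UTC.
Add 14 hours and 26 minutes leg 2 → 2:41 AM UTC (Jul 6).
Add 50 minutes layover in Vancouver → 3:31 AM UTC.
Add 12 hours and 30 minutes leg 3 → 4:01 PM UTC.
Lord Howe Island is UTC+10:30, so local arrival = 4:01 PM + 10:30 = 2:31 AM on Jul 7.

2:31 AM on July 7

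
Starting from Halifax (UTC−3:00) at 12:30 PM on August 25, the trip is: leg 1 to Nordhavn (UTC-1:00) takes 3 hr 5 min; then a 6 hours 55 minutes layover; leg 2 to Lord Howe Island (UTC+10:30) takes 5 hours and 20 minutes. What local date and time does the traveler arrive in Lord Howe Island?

5:20 PM on Aug 26

Convert departure to UTC: 12:30 PM + 3:00 = 3:30 PM UTC on Aug 25.
Add 3 hours and 5 minutes leg 1 → 6:35 PM UTC.
Add 6 hours and 55 minutes layover in Nordhavn → 1:30 AM UTC (Aug 26).
Add 5 hours and 20 minutes leg 2 → 6:50 AM UTC.
Lord Howe Island is UTC+10:30, so local arrival = 6:50 AM + 10:30 = 5:20 PM on Aug 26.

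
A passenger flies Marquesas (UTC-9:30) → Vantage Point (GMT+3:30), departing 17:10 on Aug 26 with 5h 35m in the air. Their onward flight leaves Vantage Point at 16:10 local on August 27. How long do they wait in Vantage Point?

4 hours 25 minutes

Convert departure to UTC: 17:10 + 9:30 = 02:40 UTC on Aug 27.
Add 5 hours 35 minutes flight time → 08:15 UTC.
Vantage Point is UTC+3:30, so local arrival = 08:15 + 3:30 = 11:45 on Aug 27.
Layover = 16:10 − 11:45 = 4 hours 25 minutes.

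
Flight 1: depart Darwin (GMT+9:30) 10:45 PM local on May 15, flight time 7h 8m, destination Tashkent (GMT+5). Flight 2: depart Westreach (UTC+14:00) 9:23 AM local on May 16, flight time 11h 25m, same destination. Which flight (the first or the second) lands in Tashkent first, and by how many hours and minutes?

Flight 1 in UTC: 10:45 PM − 9:30 = 1:15 PM on May 15.
+7 hours and 8 minutes → arrive 8:23 PM UTC on May 15.
Flight 2 in UTC: 9:23 AM − 14:00 = 7:23 PM on May 15.
+11 hours 25 minutes → arrive 6:48 AM UTC on May 16.
Flight 1 lands earlier by 10 hours 25 minutes.

the first, by 10 hours 25 minutes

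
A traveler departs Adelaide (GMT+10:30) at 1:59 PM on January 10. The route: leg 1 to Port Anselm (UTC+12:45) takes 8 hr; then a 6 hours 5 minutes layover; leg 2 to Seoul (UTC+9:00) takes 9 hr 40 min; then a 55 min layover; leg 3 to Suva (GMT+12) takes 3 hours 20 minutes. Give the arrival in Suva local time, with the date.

Convert departure to UTC: 1:59 PM − 10:30 = 3:29 AM UTC on Jan 10.
Add 8 hours leg 1 → 11:29 AM UTC.
Add 6 hours and 5 minutes layover in Port Anselm → 5:34 PM UTC.
Add 9 hours and 40 minutes leg 2 → 3:14 AM UTC (Jan 11).
Add 55 minutes layover in Seoul → 4:09 AM UTC.
Add 3 hours and 20 minutes leg 3 → 7:29 AM UTC.
Suva is UTC+12:00, so local arrival = 7:29 AM + 12:00 = 7:29 PM on Jan 11.

7:29 PM on Jan 11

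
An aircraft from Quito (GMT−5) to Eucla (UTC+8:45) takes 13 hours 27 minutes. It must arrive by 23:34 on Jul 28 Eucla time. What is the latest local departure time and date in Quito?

Target arrival in UTC: 23:34 − 8:45 = 14:49 on Jul 28.
Subtract 13 hours and 27 minutes → departure 01:22 UTC on Jul 28.
Quito is UTC−5:00: 01:22 − 5:00 = 20:22 on Jul 27.

20:22 on Jul 27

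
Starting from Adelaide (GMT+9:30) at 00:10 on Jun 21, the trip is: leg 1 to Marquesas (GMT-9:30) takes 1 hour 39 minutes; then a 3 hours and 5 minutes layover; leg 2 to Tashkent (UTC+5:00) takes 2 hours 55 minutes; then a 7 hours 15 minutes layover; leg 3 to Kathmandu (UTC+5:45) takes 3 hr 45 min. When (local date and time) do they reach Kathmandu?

15:04 on June 21

Convert departure to UTC: 00:10 − 9:30 = 14:40 UTC on Jun 20.
Add 1 hour 39 minutes leg 1 → 16:19 UTC.
Add 3 hours and 5 minutes layover in Marquesas → 19:24 UTC.
Add 2 hours and 55 minutes leg 2 → 22:19 UTC.
Add 7 hours 15 minutes layover in Tashkent → 05:34 UTC (Jun 21).
Add 3 hours and 45 minutes leg 3 → 09:19 UTC.
Kathmandu is UTC+5:45, so local arrival = 09:19 + 5:45 = 15:04 on Jun 21.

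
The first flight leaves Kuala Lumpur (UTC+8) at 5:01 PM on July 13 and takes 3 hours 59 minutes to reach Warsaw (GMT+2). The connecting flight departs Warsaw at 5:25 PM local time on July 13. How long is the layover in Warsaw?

2 hours 25 minutes

Convert departure to UTC: 5:01 PM − 8:00 = 9:01 AM UTC on Jul 13.
Add 3 hours and 59 minutes flight time → 1:00 PM UTC.
Warsaw is UTC+2:00, so local arrival = 1:00 PM + 2:00 = 3:00 PM on Jul 13.
Layover = 5:25 PM − 3:00 PM = 2 hours 25 minutes.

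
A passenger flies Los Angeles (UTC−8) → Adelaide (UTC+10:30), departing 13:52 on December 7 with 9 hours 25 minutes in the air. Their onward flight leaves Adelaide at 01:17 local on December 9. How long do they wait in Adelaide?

Convert departure to UTC: 13:52 + 8:00 = 21:52 UTC on Dec 7.
Add 9 hours 25 minutes flight time → 07:17 UTC (Dec 8).
Adelaide is UTC+10:30, so local arrival = 07:17 + 10:30 = 17:47 on Dec 8.
Layover = 01:17 − 17:47 (+1 day) = 7 hours 30 minutes.

7 hours 30 minutes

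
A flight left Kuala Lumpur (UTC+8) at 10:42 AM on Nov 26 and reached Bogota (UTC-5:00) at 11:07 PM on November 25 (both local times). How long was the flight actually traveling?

Departure in UTC: 10:42 AM − 8:00 = 2:42 AM on Nov 26.
Arrival in UTC: 11:07 PM + 5:00 = 4:07 AM on Nov 26.
Elapsed = 4:07 AM − 2:42 AM = 1 hour 25 minutes.

1 hour 25 minutes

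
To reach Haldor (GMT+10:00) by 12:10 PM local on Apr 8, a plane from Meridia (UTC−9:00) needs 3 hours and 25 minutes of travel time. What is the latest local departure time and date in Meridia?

1:45 PM on April 7

Target arrival in UTC: 12:10 PM − 10:00 = 2:10 AM on Apr 8.
Subtract 3 hours 25 minutes → departure 10:45 PM UTC on Apr 7.
Meridia is UTC−9:00: 10:45 PM − 9:00 = 1:45 PM on Apr 7.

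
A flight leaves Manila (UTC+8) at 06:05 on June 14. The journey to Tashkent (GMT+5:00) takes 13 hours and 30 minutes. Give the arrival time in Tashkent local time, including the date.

16:35 on June 14

Convert departure to UTC: 06:05 − 8:00 = 22:05 UTC on Jun 13.
Add 13 hours and 30 minutes travel time → 11:35 UTC (Jun 14).
Tashkent is UTC+5:00, so local arrival = 11:35 + 5:00 = 16:35 on Jun 14.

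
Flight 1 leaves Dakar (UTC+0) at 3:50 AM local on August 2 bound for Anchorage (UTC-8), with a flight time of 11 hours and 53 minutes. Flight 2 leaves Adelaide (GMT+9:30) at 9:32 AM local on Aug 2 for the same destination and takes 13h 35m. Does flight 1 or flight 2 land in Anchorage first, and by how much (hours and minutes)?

the second, by 2 hours 6 minutes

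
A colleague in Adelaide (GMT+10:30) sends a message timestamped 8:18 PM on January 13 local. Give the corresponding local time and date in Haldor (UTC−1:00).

In UTC: 8:18 PM − 10:30 = 9:48 AM on Jan 13.
Haldor is UTC−1:00: 9:48 AM − 1:00 = 8:48 AM on Jan 13.

8:48 AM on January 13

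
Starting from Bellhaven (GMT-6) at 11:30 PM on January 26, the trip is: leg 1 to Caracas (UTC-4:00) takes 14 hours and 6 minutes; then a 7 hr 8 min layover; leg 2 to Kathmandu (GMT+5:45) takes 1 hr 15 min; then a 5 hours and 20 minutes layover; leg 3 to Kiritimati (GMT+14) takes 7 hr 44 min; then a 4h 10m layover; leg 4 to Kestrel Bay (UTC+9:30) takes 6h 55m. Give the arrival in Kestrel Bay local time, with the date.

1:38 PM on January 29

Convert departure to UTC: 11:30 PM + 6:00 = 5:30 AM UTC on Jan 27.
Add 14 hours and 6 minutes leg 1 → 7:36 PM UTC.
Add 7 hours and 8 minutes layover in Caracas → 2:44 AM UTC (Jan 28).
Add 1 hour and 15 minutes leg 2 → 3:59 AM UTC.
Add 5 hours and 20 minutes layover in Kathmandu → 9:19 AM UTC.
Add 7 hours and 44 minutes leg 3 → 5:03 PM UTC.
Add 4 hours 10 minutes layover in Kiritimati → 9:13 PM UTC.
Add 6 hours and 55 minutes leg 4 → 4:08 AM UTC (Jan 29).
Kestrel Bay is UTC+9:30, so local arrival = 4:08 AM + 9:30 = 1:38 PM on Jan 29.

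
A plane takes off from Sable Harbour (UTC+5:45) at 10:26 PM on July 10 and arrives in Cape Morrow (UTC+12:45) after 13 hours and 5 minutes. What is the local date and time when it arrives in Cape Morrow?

Cape Morrow is 7:00 ahead of Sable Harbour.
After 13 hours 5 minutes it is 11:31 AM (Jul 11) in Sable Harbour.
Shift by the zone difference: 11:31 AM + 7:00 = 6:31 PM on Jul 11 in Cape Morrow.

6:31 PM on July 11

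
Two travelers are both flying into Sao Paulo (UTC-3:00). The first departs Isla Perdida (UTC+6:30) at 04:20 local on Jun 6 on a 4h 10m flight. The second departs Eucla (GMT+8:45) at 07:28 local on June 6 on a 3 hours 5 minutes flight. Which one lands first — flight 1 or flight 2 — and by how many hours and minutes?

Flight 1 in UTC: 04:20 − 6:30 = 21:50 on Jun 5.
+4 hours 10 minutes → arrive 02:00 UTC on Jun 6.
Flight 2 in UTC: 07:28 − 8:45 = 22:43 on Jun 5.
+3 hours 5 minutes → arrive 01:48 UTC on Jun 6.
Flight 2 lands earlier by 12 minutes.

the second, by 12 minutes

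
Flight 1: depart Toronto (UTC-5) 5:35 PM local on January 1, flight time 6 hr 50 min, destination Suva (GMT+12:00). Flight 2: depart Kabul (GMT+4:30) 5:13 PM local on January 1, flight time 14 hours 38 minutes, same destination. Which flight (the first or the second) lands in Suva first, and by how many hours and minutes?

the second, by 2 hours 4 minutes

Flight 1 in UTC: 5:35 PM + 5:00 = 10:35 PM on Jan 1.
+6 hours 50 minutes → arrive 5:25 AM UTC on Jan 2.
Flight 2 in UTC: 5:13 PM − 4:30 = 12:43 PM on Jan 1.
+14 hours and 38 minutes → arrive 3:21 AM UTC on Jan 2.
Flight 2 lands earlier by 2 hours 4 minutes.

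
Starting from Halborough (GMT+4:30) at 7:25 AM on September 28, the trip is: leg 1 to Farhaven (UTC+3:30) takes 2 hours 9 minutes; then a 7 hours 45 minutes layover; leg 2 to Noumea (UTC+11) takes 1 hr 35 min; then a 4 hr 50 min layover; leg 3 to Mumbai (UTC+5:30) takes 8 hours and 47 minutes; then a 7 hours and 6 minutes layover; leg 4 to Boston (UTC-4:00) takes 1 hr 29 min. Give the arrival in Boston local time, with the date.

Convert departure to UTC: 7:25 AM − 4:30 = 2:55 AM UTC on Sep 28.
Add 2 hours 9 minutes leg 1 → 5:04 AM UTC.
Add 7 hours and 45 minutes layover in Farhaven → 12:49 PM UTC.
Add 1 hour and 35 minutes leg 2 → 2:24 PM UTC.
Add 4 hours 50 minutes layover in Noumea → 7:14 PM UTC.
Add 8 hours and 47 minutes leg 3 → 4:01 AM UTC (Sep 29).
Add 7 hours 6 minutes layover in Mumbai → 11:07 AM UTC.
Add 1 hour 29 minutes leg 4 → 12:36 PM UTC.
Boston is UTC−4:00, so local arrival = 12:36 PM − 4:00 = 8:36 AM on Sep 29.

8:36 AM on September 29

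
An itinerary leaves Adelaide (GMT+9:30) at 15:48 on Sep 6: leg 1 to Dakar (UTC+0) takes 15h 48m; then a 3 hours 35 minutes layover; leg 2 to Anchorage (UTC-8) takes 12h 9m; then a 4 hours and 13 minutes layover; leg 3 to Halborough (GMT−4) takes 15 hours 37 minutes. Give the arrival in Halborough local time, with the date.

Convert departure to UTC: 15:48 − 9:30 = 06:18 UTC on Sep 6.
Add 15 hours 48 minutes leg 1 → 22:06 UTC.
Add 3 hours 35 minutes layover in Dakar → 01:41 UTC (Sep 7).
Add 12 hours 9 minutes leg 2 → 13:50 UTC.
Add 4 hours and 13 minutes layover in Anchorage → 18:03 UTC.
Add 15 hours 37 minutes leg 3 → 09:40 UTC (Sep 8).
Halborough is UTC−4:00, so local arrival = 09:40 − 4:00 = 05:40 on Sep 8.

05:40 on September 8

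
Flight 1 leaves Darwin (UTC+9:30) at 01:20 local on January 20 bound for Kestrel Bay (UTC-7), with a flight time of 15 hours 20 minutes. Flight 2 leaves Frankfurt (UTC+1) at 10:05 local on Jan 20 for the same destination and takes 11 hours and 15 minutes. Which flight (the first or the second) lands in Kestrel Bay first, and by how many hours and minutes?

the first, by 13 hours 10 minutes

Flight 1 in UTC: 01:20 − 9:30 = 15:50 on Jan 19.
+15 hours and 20 minutes → arrive 07:10 UTC on Jan 20.
Flight 2 in UTC: 10:05 − 1:00 = 09:05 on Jan 20.
+11 hours 15 minutes → arrive 20:20 UTC on Jan 20.
Flight 1 lands earlier by 13 hours 10 minutes.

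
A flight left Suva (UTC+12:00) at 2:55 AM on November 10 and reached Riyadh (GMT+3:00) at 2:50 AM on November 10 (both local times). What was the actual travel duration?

Departure in UTC: 2:55 AM − 12:00 = 2:55 PM on Nov 9.
Arrival in UTC: 2:50 AM − 3:00 = 11:50 PM on Nov 9.
Elapsed = 11:50 PM − 2:55 PM = 8 hours 55 minutes.

8 hours 55 minutes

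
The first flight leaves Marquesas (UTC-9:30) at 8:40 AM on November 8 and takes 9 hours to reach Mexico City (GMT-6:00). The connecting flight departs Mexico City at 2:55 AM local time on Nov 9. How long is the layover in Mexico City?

5 hours 45 minutes

Convert departure to UTC: 8:40 AM + 9:30 = 6:10 PM UTC on Nov 8.
Add 9 hours flight time → 3:10 AM UTC (Nov 9).
Mexico City is UTC−6:00, so local arrival = 3:10 AM − 6:00 = 9:10 PM on Nov 8.
Layover = 2:55 AM − 9:10 PM (+1 day) = 5 hours 45 minutes.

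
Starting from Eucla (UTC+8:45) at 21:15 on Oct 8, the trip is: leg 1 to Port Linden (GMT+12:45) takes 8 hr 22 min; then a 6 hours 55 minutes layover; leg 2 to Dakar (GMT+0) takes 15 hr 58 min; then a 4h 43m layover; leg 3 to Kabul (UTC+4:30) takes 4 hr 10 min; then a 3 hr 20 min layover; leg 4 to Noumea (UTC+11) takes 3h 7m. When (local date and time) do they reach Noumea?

22:05 on October 10

Convert departure to UTC: 21:15 − 8:45 = 12:30 UTC on Oct 8.
Add 8 hours and 22 minutes leg 1 → 20:52 UTC.
Add 6 hours and 55 minutes layover in Port Linden → 03:47 UTC (Oct 9).
Add 15 hours and 58 minutes leg 2 → 19:45 UTC.
Add 4 hours 43 minutes layover in Dakar → 00:28 UTC (Oct 10).
Add 4 hours 10 minutes leg 3 → 04:38 UTC.
Add 3 hours 20 minutes layover in Kabul → 07:58 UTC.
Add 3 hours 7 minutes leg 4 → 11:05 UTC.
Noumea is UTC+11:00, so local arrival = 11:05 + 11:00 = 22:05 on Oct 10.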